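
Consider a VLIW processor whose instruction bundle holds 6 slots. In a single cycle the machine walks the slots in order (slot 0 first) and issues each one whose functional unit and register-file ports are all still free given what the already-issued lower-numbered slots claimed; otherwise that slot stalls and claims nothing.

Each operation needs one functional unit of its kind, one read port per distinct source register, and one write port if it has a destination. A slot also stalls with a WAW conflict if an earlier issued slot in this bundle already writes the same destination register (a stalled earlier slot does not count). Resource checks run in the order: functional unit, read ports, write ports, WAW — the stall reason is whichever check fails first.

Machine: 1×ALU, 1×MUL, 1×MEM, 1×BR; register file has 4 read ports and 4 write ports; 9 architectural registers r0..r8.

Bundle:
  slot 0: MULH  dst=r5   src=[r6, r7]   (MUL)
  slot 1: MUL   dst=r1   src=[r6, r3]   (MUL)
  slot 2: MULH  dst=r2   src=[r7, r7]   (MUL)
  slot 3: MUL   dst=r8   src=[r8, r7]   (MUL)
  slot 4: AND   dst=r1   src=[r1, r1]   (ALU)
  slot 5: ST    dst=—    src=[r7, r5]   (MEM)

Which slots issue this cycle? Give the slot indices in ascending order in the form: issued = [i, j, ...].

issued = [0, 4]

(0) want 1×MUL +2rd +1wr — yes → AL1|MU0|ME1|BR1|rd2|wr3
(1) want 1×MUL +2rd +1wr — FU → AL1|MU0|ME1|BR1|rd2|wr3
(2) want 1×MUL +1rd +1wr — FU → AL1|MU0|ME1|BR1|rd2|wr3
(3) want 1×MUL +2rd +1wr — FU → AL1|MU0|ME1|BR1|rd2|wr3
(4) want 1×ALU +1rd +1wr — yes → AL0|MU0|ME1|BR1|rd1|wr2
(5) want 1×MEM +2rd +0wr — RD_PORT → AL0|MU0|ME1|BR1|rd1|wr2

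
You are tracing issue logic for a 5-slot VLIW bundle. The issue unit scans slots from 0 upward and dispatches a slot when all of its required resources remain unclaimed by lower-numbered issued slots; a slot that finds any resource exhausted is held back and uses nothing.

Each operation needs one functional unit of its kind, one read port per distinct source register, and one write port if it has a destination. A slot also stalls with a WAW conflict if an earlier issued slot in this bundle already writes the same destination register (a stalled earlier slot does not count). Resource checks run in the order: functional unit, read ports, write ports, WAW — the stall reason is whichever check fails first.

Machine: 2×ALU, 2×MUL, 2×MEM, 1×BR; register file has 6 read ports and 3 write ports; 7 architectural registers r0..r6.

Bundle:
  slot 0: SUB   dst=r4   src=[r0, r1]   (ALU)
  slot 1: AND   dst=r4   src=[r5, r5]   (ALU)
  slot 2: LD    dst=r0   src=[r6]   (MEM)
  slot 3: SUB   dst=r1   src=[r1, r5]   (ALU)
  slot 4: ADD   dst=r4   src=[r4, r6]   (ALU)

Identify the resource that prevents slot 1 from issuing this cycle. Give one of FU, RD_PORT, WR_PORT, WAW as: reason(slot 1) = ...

reason(slot 1) = WAW

[0] ALU needs rd=2 wr=1: ok; after: ALU=1 MUL=2 MEM=2 BR=1, R=4, W=2
[1] ALU needs rd=1 wr=1: WAW; after: ALU=1 MUL=2 MEM=2 BR=1, R=4, W=2
[2] MEM needs rd=1 wr=1: ok; after: ALU=1 MUL=2 MEM=1 BR=1, R=3, W=1
[3] ALU needs rd=2 wr=1: ok; after: ALU=0 MUL=2 MEM=1 BR=1, R=1, W=0
[4] ALU needs rd=2 wr=1: FU; after: ALU=0 MUL=2 MEM=1 BR=1, R=1, W=0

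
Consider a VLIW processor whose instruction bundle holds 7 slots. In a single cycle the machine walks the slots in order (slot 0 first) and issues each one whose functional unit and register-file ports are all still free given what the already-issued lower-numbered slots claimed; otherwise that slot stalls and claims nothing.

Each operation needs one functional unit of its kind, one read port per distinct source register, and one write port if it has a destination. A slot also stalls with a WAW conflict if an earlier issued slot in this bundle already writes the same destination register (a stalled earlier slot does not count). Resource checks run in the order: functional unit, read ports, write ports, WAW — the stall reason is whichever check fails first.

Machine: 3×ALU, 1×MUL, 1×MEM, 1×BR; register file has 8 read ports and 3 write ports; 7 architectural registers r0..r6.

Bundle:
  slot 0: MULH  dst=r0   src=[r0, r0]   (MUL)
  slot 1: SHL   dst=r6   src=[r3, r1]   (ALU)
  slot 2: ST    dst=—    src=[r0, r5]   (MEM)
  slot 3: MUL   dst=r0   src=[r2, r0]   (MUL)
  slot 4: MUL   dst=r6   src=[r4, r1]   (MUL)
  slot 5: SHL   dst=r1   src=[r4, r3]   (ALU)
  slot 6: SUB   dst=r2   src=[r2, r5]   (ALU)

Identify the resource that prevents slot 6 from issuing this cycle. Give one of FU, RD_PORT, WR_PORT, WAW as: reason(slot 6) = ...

reason(slot 6) = RD_PORT

(0) want 1×MUL +1rd +1wr — yes → AL3|MU0|ME1|BR1|rd7|wr2
(1) want 1×ALU +2rd +1wr — yes → AL2|MU0|ME1|BR1|rd5|wr1
(2) want 1×MEM +2rd +0wr — yes → AL2|MU0|ME0|BR1|rd3|wr1
(3) want 1×MUL +2rd +1wr — FU → AL2|MU0|ME0|BR1|rd3|wr1
(4) want 1×MUL +2rd +1wr — FU → AL2|MU0|ME0|BR1|rd3|wr1
(5) want 1×ALU +2rd +1wr — yes → AL1|MU0|ME0|BR1|rd1|wr0
(6) want 1×ALU +2rd +1wr — RD_PORT → AL1|MU0|ME0|BR1|rd1|wr0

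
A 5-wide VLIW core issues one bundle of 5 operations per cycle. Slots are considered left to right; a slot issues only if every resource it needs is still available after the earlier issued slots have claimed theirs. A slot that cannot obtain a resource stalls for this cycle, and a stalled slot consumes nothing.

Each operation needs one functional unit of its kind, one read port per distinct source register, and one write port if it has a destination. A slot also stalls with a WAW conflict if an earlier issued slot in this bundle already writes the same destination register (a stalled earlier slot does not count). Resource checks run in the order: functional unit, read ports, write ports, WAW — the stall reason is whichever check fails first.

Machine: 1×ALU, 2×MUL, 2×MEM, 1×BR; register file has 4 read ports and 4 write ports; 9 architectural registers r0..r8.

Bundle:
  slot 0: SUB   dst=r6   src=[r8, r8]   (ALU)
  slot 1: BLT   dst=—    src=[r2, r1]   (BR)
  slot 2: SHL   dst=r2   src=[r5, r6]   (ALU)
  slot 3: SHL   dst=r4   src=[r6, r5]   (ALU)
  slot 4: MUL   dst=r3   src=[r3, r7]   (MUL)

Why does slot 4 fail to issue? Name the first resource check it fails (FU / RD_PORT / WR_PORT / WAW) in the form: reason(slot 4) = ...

reason(slot 4) = RD_PORT

[0] ALU needs rd=1 wr=1: ok; after: ALU=0 MUL=2 MEM=2 BR=1, R=3, W=3
[1] BR needs rd=2 wr=0: ok; after: ALU=0 MUL=2 MEM=2 BR=0, R=1, W=3
[2] ALU needs rd=2 wr=1: FU; after: ALU=0 MUL=2 MEM=2 BR=0, R=1, W=3
[3] ALU needs rd=2 wr=1: FU; after: ALU=0 MUL=2 MEM=2 BR=0, R=1, W=3
[4] MUL needs rd=2 wr=1: RD_PORT; after: ALU=0 MUL=2 MEM=2 BR=0, R=1, W=3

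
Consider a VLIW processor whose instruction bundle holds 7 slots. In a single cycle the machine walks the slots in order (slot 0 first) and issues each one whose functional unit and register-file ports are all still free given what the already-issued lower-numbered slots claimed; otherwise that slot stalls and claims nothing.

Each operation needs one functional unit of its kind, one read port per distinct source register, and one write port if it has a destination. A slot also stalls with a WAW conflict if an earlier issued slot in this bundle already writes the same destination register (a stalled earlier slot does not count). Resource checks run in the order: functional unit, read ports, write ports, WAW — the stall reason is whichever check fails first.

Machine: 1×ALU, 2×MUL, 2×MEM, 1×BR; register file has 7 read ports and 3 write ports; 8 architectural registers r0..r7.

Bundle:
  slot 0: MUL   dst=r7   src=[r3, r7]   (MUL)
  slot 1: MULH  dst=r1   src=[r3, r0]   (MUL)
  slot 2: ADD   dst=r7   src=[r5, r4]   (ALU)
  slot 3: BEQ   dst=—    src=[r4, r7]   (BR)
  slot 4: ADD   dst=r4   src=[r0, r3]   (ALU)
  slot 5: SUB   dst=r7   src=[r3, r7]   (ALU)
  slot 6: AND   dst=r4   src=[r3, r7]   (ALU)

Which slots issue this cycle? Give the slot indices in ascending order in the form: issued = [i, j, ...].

slot 0 (MUL): ISSUE — free A1,Mu1,Ld2,B1 rp5 wp2
slot 1 (MUL): ISSUE — free A1,Mu0,Ld2,B1 rp3 wp1
slot 2 (ALU): stall WAW — free A1,Mu0,Ld2,B1 rp3 wp1
slot 3 (BR): ISSUE — free A1,Mu0,Ld2,B0 rp1 wp1
slot 4 (ALU): stall RD_PORT — free A1,Mu0,Ld2,B0 rp1 wp1
slot 5 (ALU): stall RD_PORT — free A1,Mu0,Ld2,B0 rp1 wp1
slot 6 (ALU): stall RD_PORT — free A1,Mu0,Ld2,B0 rp1 wp1

issued = [0, 1, 3]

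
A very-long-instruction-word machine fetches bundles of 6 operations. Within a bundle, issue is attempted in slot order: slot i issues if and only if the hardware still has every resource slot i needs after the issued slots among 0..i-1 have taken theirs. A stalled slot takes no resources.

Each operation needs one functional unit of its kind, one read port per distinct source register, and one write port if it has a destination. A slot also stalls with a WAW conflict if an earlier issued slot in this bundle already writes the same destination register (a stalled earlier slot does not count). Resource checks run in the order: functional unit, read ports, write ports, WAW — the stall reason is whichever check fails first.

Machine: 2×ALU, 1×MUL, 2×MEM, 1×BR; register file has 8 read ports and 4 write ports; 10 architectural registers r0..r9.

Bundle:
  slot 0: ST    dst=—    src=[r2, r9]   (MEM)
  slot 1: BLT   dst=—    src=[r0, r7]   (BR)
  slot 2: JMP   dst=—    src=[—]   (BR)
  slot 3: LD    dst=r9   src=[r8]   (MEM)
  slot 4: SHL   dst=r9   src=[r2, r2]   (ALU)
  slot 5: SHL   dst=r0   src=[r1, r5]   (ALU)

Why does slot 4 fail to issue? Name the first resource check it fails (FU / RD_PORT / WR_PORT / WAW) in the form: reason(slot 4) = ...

slot 0 (MEM): ISSUE — free A2,Mu1,Ld1,B1 rp6 wp4
slot 1 (BR): ISSUE — free A2,Mu1,Ld1,B0 rp4 wp4
slot 2 (BR): stall FU — free A2,Mu1,Ld1,B0 rp4 wp4
slot 3 (MEM): ISSUE — free A2,Mu1,Ld0,B0 rp3 wp3
slot 4 (ALU): stall WAW — free A2,Mu1,Ld0,B0 rp3 wp3
slot 5 (ALU): ISSUE — free A1,Mu1,Ld0,B0 rp1 wp2

reason(slot 4) = WAW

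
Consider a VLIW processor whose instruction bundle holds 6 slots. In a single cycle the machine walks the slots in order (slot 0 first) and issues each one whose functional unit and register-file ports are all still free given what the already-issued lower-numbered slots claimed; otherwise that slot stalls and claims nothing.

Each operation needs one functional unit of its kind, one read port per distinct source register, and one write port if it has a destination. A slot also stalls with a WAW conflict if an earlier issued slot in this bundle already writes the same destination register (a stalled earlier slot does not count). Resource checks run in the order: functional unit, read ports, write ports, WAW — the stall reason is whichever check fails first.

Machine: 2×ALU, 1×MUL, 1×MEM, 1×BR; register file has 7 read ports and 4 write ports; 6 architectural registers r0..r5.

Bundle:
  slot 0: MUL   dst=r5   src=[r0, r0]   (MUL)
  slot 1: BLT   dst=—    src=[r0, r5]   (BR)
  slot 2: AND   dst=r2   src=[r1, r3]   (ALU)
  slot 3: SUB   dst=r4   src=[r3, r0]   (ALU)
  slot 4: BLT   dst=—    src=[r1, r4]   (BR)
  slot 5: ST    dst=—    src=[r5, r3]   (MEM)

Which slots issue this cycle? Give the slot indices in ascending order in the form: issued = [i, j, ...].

#0 MUL src=r0,r0 dispatched  <A:2 Mu:0 Ld:1 B:1 rd:6 wr:3>
#1 BR src=r0,r5 dispatched  <A:2 Mu:0 Ld:1 B:0 rd:4 wr:3>
#2 ALU src=r1,r3 dispatched  <A:1 Mu:0 Ld:1 B:0 rd:2 wr:2>
#3 ALU src=r3,r0 dispatched  <A:0 Mu:0 Ld:1 B:0 rd:0 wr:1>
#4 BR src=r1,r4 held:FU  <A:0 Mu:0 Ld:1 B:0 rd:0 wr:1>
#5 MEM src=r5,r3 held:RD_PORT  <A:0 Mu:0 Ld:1 B:0 rd:0 wr:1>

issued = [0, 1, 2, 3]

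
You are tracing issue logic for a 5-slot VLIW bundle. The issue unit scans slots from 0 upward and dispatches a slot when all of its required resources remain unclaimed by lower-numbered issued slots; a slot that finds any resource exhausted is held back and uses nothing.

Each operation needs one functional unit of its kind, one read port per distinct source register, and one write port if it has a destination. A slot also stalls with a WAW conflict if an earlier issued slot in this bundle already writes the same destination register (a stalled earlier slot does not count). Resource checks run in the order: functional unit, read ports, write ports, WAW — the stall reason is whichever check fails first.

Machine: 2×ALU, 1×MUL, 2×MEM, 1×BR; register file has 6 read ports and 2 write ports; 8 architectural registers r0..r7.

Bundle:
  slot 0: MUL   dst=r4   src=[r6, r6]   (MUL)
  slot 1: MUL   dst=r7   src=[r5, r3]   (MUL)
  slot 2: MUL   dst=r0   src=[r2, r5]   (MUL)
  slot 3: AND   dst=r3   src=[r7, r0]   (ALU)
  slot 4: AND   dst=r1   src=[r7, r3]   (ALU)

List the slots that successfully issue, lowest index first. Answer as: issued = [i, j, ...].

issued = [0, 3]

[0] MUL needs rd=1 wr=1: ok; after: ALU=2 MUL=0 MEM=2 BR=1, R=5, W=1
[1] MUL needs rd=2 wr=1: FU; after: ALU=2 MUL=0 MEM=2 BR=1, R=5, W=1
[2] MUL needs rd=2 wr=1: FU; after: ALU=2 MUL=0 MEM=2 BR=1, R=5, W=1
[3] ALU needs rd=2 wr=1: ok; after: ALU=1 MUL=0 MEM=2 BR=1, R=3, W=0
[4] ALU needs rd=2 wr=1: WR_PORT; after: ALU=1 MUL=0 MEM=2 BR=1, R=3, W=0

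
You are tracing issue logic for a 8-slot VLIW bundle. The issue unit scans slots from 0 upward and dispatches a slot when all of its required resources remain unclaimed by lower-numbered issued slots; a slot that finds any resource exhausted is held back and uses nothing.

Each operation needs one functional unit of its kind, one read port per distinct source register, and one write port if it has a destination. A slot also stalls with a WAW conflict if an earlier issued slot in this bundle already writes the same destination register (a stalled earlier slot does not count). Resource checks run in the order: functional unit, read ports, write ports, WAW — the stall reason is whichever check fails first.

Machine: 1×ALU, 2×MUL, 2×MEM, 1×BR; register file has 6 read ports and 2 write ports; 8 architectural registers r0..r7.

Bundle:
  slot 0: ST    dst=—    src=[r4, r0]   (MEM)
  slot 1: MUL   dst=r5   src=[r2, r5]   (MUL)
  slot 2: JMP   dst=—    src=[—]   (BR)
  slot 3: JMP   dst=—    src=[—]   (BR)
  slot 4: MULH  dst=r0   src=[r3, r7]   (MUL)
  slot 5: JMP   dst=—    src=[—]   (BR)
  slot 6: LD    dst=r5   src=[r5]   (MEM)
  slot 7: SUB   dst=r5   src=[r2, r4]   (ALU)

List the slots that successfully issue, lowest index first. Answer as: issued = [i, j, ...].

issued = [0, 1, 2, 4]

(0) want 1×MEM +2rd +0wr — yes → AL1|MU2|ME1|BR1|rd4|wr2
(1) want 1×MUL +2rd +1wr — yes → AL1|MU1|ME1|BR1|rd2|wr1
(2) want 1×BR +0rd +0wr — yes → AL1|MU1|ME1|BR0|rd2|wr1
(3) want 1×BR +0rd +0wr — FU → AL1|MU1|ME1|BR0|rd2|wr1
(4) want 1×MUL +2rd +1wr — yes → AL1|MU0|ME1|BR0|rd0|wr0
(5) want 1×BR +0rd +0wr — FU → AL1|MU0|ME1|BR0|rd0|wr0
(6) want 1×MEM +1rd +1wr — RD_PORT → AL1|MU0|ME1|BR0|rd0|wr0
(7) want 1×ALU +2rd +1wr — RD_PORT → AL1|MU0|ME1|BR0|rd0|wr0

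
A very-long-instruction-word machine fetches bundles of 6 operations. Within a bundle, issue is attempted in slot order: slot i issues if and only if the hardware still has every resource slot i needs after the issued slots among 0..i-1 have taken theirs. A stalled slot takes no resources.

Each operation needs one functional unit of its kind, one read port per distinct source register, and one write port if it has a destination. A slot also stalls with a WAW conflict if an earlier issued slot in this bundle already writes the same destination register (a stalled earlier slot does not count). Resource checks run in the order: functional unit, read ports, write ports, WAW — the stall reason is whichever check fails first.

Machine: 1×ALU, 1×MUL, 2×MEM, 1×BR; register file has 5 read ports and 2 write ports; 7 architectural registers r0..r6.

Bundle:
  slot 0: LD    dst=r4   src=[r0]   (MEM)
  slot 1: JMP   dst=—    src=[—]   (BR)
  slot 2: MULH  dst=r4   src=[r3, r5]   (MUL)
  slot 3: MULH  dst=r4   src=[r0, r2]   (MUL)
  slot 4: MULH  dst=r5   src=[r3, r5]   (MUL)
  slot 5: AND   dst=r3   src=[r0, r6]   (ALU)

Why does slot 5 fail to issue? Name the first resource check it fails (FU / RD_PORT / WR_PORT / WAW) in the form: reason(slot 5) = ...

reason(slot 5) = WR_PORT

[0] MEM needs rd=1 wr=1: ok; after: ALU=1 MUL=1 MEM=1 BR=1, R=4, W=1
[1] BR needs rd=0 wr=0: ok; after: ALU=1 MUL=1 MEM=1 BR=0, R=4, W=1
[2] MUL needs rd=2 wr=1: WAW; after: ALU=1 MUL=1 MEM=1 BR=0, R=4, W=1
[3] MUL needs rd=2 wr=1: WAW; after: ALU=1 MUL=1 MEM=1 BR=0, R=4, W=1
[4] MUL needs rd=2 wr=1: ok; after: ALU=1 MUL=0 MEM=1 BR=0, R=2, W=0
[5] ALU needs rd=2 wr=1: WR_PORT; after: ALU=1 MUL=0 MEM=1 BR=0, R=2, W=0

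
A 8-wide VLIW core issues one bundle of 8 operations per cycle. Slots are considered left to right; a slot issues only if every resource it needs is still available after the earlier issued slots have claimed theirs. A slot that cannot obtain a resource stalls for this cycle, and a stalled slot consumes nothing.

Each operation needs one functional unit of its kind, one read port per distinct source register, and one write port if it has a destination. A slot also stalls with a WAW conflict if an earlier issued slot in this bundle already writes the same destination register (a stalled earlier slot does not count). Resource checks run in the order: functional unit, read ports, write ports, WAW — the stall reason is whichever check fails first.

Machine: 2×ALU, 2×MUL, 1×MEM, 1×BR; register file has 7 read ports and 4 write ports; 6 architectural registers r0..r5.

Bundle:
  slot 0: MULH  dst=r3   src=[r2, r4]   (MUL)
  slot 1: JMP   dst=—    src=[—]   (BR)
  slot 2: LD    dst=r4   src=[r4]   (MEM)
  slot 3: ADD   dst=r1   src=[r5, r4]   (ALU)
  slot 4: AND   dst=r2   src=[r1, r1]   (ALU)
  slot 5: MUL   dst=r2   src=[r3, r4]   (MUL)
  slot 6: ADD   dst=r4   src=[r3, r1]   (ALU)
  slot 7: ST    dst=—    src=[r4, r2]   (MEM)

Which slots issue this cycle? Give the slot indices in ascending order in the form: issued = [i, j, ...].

  0. MUL→r3 ⇒ go  {2A/1Mu/1Ld/1B | 5r 3w}
  1. BR ⇒ go  {2A/1Mu/1Ld/0B | 5r 3w}
  2. MEM→r4 ⇒ go  {2A/1Mu/0Ld/0B | 4r 2w}
  3. ALU→r1 ⇒ go  {1A/1Mu/0Ld/0B | 2r 1w}
  4. ALU→r2 ⇒ go  {0A/1Mu/0Ld/0B | 1r 0w}
  5. MUL→r2 ⇒ no(RD_PORT)  {0A/1Mu/0Ld/0B | 1r 0w}
  6. ALU→r4 ⇒ no(FU)  {0A/1Mu/0Ld/0B | 1r 0w}
  7. MEM ⇒ no(FU)  {0A/1Mu/0Ld/0B | 1r 0w}

issued = [0, 1, 2, 3, 4]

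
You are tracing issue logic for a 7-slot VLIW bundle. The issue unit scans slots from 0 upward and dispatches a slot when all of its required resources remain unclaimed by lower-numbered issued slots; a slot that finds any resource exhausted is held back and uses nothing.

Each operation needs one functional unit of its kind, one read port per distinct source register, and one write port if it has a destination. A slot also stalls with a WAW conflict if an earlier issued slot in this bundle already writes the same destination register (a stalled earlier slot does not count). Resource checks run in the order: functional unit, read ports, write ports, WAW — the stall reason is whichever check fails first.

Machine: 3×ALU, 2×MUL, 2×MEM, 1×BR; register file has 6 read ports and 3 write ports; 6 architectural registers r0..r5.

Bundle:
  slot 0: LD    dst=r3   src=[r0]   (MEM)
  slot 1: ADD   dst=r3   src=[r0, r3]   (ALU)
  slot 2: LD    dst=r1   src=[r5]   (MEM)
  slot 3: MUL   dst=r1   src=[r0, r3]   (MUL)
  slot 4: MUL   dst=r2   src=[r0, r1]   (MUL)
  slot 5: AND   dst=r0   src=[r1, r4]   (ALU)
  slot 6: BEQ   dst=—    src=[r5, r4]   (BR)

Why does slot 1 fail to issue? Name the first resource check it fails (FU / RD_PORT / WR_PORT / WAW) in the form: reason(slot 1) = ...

reason(slot 1) = WAW

  0. MEM→r3 ⇒ go  {3A/2Mu/1Ld/1B | 5r 2w}
  1. ALU→r3 ⇒ no(WAW)  {3A/2Mu/1Ld/1B | 5r 2w}
  2. MEM→r1 ⇒ go  {3A/2Mu/0Ld/1B | 4r 1w}
  3. MUL→r1 ⇒ no(WAW)  {3A/2Mu/0Ld/1B | 4r 1w}
  4. MUL→r2 ⇒ go  {3A/1Mu/0Ld/1B | 2r 0w}
  5. ALU→r0 ⇒ no(WR_PORT)  {3A/1Mu/0Ld/1B | 2r 0w}
  6. BR ⇒ go  {3A/1Mu/0Ld/0B | 0r 0w}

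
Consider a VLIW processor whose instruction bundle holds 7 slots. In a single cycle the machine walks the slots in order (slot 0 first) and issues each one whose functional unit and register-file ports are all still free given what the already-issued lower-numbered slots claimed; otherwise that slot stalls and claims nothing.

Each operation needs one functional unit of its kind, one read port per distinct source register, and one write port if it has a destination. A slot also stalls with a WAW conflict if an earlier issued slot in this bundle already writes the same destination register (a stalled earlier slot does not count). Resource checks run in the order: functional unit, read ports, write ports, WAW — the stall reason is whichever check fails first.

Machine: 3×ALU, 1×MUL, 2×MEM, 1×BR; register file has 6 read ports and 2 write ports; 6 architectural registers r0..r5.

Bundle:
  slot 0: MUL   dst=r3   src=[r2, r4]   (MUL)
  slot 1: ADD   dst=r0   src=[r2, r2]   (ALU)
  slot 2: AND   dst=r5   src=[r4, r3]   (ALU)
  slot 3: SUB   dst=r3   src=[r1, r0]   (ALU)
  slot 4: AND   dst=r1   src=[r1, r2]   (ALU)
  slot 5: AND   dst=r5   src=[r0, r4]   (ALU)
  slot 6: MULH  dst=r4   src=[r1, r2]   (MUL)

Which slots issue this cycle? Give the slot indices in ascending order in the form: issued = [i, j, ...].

slot 0 (MUL): ISSUE — free A3,Mu0,Ld2,B1 rp4 wp1
slot 1 (ALU): ISSUE — free A2,Mu0,Ld2,B1 rp3 wp0
slot 2 (ALU): stall WR_PORT — free A2,Mu0,Ld2,B1 rp3 wp0
slot 3 (ALU): stall WR_PORT — free A2,Mu0,Ld2,B1 rp3 wp0
slot 4 (ALU): stall WR_PORT — free A2,Mu0,Ld2,B1 rp3 wp0
slot 5 (ALU): stall WR_PORT — free A2,Mu0,Ld2,B1 rp3 wp0
slot 6 (MUL): stall FU — free A2,Mu0,Ld2,B1 rp3 wp0

issued = [0, 1]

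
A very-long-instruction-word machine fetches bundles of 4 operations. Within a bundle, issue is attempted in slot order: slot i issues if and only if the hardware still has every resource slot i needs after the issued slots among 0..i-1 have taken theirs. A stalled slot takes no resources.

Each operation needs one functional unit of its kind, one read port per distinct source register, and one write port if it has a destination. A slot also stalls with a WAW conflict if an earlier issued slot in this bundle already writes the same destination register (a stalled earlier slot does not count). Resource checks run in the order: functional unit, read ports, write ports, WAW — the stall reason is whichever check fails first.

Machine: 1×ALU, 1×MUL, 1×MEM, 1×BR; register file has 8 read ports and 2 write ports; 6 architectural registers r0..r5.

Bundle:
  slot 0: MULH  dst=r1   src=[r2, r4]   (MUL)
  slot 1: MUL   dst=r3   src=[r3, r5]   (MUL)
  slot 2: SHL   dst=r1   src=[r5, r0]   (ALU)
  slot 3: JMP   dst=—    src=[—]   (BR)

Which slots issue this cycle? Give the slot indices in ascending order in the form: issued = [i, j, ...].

#0 MUL src=r2,r4 dispatched  <A:1 Mu:0 Ld:1 B:1 rd:6 wr:1>
#1 MUL src=r3,r5 held:FU  <A:1 Mu:0 Ld:1 B:1 rd:6 wr:1>
#2 ALU src=r5,r0 held:WAW  <A:1 Mu:0 Ld:1 B:1 rd:6 wr:1>
#3 BR src=- dispatched  <A:1 Mu:0 Ld:1 B:0 rd:6 wr:1>

issued = [0, 3]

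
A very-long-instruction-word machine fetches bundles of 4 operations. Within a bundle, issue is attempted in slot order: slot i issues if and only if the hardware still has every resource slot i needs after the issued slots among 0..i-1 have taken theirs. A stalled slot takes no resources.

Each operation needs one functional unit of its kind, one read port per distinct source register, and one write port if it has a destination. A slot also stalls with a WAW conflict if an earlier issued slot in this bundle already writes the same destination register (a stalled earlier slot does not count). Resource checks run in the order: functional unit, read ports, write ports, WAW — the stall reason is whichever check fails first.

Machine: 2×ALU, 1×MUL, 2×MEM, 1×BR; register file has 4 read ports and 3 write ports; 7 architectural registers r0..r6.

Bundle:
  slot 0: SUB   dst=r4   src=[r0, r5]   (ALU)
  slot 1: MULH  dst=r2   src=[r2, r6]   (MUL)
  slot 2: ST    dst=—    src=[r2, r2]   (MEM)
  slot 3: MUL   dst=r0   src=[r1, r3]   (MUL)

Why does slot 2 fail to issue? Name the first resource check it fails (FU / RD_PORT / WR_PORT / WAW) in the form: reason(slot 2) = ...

reason(slot 2) = RD_PORT

(0) want 1×ALU +2rd +1wr — yes → AL1|MU1|ME2|BR1|rd2|wr2
(1) want 1×MUL +2rd +1wr — yes → AL1|MU0|ME2|BR1|rd0|wr1
(2) want 1×MEM +1rd +0wr — RD_PORT → AL1|MU0|ME2|BR1|rd0|wr1
(3) want 1×MUL +2rd +1wr — FU → AL1|MU0|ME2|BR1|rd0|wr1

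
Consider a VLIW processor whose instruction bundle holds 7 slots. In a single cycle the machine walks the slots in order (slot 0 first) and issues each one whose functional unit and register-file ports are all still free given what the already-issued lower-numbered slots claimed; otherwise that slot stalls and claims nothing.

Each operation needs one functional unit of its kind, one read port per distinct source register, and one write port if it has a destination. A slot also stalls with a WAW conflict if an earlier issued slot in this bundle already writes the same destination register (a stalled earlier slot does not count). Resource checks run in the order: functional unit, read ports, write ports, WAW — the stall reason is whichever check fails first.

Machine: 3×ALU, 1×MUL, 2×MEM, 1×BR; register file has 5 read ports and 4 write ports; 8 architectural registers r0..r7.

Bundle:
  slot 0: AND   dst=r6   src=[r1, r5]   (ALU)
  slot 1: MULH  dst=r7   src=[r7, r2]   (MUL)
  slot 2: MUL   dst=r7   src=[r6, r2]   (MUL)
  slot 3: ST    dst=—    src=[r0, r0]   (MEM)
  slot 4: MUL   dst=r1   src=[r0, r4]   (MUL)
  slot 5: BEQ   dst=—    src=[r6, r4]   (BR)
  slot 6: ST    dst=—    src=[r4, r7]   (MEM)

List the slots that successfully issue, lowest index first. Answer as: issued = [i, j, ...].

(0) want 1×ALU +2rd +1wr — yes → AL2|MU1|ME2|BR1|rd3|wr3
(1) want 1×MUL +2rd +1wr — yes → AL2|MU0|ME2|BR1|rd1|wr2
(2) want 1×MUL +2rd +1wr — FU → AL2|MU0|ME2|BR1|rd1|wr2
(3) want 1×MEM +1rd +0wr — yes → AL2|MU0|ME1|BR1|rd0|wr2
(4) want 1×MUL +2rd +1wr — FU → AL2|MU0|ME1|BR1|rd0|wr2
(5) want 1×BR +2rd +0wr — RD_PORT → AL2|MU0|ME1|BR1|rd0|wr2
(6) want 1×MEM +2rd +0wr — RD_PORT → AL2|MU0|ME1|BR1|rd0|wr2

issued = [0, 1, 3]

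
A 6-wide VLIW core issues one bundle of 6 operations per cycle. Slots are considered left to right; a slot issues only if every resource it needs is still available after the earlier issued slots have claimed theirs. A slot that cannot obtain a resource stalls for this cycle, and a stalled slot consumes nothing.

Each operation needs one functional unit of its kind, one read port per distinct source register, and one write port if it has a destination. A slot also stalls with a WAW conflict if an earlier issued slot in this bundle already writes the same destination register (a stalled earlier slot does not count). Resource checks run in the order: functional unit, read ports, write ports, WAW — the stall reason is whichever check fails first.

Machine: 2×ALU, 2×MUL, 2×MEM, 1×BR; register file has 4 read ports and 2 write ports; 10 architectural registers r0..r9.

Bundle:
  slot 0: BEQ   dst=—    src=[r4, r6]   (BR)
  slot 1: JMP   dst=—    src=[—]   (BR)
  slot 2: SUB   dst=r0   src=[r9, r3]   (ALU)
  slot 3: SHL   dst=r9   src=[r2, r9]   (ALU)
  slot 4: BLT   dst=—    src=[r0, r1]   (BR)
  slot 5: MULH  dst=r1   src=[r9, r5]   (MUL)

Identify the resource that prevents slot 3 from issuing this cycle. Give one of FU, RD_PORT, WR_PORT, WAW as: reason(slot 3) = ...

(0) want 1×BR +2rd +0wr — yes → AL2|MU2|ME2|BR0|rd2|wr2
(1) want 1×BR +0rd +0wr — FU → AL2|MU2|ME2|BR0|rd2|wr2
(2) want 1×ALU +2rd +1wr — yes → AL1|MU2|ME2|BR0|rd0|wr1
(3) want 1×ALU +2rd +1wr — RD_PORT → AL1|MU2|ME2|BR0|rd0|wr1
(4) want 1×BR +2rd +0wr — FU → AL1|MU2|ME2|BR0|rd0|wr1
(5) want 1×MUL +2rd +1wr — RD_PORT → AL1|MU2|ME2|BR0|rd0|wr1

reason(slot 3) = RD_PORT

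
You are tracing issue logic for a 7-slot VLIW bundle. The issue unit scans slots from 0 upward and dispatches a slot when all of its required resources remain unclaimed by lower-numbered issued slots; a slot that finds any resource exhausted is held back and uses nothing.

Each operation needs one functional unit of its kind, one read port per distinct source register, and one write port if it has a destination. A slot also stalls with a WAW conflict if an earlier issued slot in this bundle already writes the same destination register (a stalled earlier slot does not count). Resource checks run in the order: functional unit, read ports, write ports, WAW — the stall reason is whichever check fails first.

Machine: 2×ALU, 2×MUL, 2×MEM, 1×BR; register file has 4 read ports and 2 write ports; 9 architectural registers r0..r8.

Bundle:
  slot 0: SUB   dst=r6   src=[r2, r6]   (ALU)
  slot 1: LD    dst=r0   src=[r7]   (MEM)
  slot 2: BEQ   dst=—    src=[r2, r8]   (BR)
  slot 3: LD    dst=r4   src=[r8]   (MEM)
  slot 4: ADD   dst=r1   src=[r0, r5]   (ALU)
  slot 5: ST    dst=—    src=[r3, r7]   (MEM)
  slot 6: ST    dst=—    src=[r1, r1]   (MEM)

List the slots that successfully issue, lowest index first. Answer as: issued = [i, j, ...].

issued = [0, 1, 6]

(0) want 1×ALU +2rd +1wr — yes → AL1|MU2|ME2|BR1|rd2|wr1
(1) want 1×MEM +1rd +1wr — yes → AL1|MU2|ME1|BR1|rd1|wr0
(2) want 1×BR +2rd +0wr — RD_PORT → AL1|MU2|ME1|BR1|rd1|wr0
(3) want 1×MEM +1rd +1wr — WR_PORT → AL1|MU2|ME1|BR1|rd1|wr0
(4) want 1×ALU +2rd +1wr — RD_PORT → AL1|MU2|ME1|BR1|rd1|wr0
(5) want 1×MEM +2rd +0wr — RD_PORT → AL1|MU2|ME1|BR1|rd1|wr0
(6) want 1×MEM +1rd +0wr — yes → AL1|MU2|ME0|BR1|rd0|wr0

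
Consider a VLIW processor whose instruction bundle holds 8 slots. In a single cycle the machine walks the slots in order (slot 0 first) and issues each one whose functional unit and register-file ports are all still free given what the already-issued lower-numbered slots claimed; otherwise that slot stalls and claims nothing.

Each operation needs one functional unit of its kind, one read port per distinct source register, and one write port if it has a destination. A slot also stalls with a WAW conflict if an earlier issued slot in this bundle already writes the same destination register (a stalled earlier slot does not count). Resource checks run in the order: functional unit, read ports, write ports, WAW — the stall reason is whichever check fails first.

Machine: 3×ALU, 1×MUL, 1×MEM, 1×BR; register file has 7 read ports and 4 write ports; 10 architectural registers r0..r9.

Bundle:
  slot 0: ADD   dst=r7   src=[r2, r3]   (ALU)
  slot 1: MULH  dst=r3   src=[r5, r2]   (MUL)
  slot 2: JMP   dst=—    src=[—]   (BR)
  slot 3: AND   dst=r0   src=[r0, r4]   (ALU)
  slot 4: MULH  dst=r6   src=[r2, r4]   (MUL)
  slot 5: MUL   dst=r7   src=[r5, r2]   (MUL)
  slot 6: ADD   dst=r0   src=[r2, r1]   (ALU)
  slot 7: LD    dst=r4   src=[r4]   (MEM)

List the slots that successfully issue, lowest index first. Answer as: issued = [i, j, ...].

issued = [0, 1, 2, 3, 7]

  0. ALU→r7 ⇒ go  {2A/1Mu/1Ld/1B | 5r 3w}
  1. MUL→r3 ⇒ go  {2A/0Mu/1Ld/1B | 3r 2w}
  2. BR ⇒ go  {2A/0Mu/1Ld/0B | 3r 2w}
  3. ALU→r0 ⇒ go  {1A/0Mu/1Ld/0B | 1r 1w}
  4. MUL→r6 ⇒ no(FU)  {1A/0Mu/1Ld/0B | 1r 1w}
  5. MUL→r7 ⇒ no(FU)  {1A/0Mu/1Ld/0B | 1r 1w}
  6. ALU→r0 ⇒ no(RD_PORT)  {1A/0Mu/1Ld/0B | 1r 1w}
  7. MEM→r4 ⇒ go  {1A/0Mu/0Ld/0B | 0r 0w}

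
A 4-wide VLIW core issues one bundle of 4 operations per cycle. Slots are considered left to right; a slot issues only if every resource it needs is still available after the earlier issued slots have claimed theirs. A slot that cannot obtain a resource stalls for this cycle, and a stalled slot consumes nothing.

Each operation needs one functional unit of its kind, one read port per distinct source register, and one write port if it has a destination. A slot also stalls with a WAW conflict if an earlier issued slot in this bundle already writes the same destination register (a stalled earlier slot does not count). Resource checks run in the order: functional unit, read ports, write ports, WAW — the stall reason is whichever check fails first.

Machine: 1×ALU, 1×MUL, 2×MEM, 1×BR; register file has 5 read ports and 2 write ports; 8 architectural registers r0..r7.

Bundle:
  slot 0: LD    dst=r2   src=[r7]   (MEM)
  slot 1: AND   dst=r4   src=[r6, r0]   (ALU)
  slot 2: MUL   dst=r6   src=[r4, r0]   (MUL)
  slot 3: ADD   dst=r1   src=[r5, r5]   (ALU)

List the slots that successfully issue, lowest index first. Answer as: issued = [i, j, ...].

(0) want 1×MEM +1rd +1wr — yes → AL1|MU1|ME1|BR1|rd4|wr1
(1) want 1×ALU +2rd +1wr — yes → AL0|MU1|ME1|BR1|rd2|wr0
(2) want 1×MUL +2rd +1wr — WR_PORT → AL0|MU1|ME1|BR1|rd2|wr0
(3) want 1×ALU +1rd +1wr — FU → AL0|MU1|ME1|BR1|rd2|wr0

issued = [0, 1]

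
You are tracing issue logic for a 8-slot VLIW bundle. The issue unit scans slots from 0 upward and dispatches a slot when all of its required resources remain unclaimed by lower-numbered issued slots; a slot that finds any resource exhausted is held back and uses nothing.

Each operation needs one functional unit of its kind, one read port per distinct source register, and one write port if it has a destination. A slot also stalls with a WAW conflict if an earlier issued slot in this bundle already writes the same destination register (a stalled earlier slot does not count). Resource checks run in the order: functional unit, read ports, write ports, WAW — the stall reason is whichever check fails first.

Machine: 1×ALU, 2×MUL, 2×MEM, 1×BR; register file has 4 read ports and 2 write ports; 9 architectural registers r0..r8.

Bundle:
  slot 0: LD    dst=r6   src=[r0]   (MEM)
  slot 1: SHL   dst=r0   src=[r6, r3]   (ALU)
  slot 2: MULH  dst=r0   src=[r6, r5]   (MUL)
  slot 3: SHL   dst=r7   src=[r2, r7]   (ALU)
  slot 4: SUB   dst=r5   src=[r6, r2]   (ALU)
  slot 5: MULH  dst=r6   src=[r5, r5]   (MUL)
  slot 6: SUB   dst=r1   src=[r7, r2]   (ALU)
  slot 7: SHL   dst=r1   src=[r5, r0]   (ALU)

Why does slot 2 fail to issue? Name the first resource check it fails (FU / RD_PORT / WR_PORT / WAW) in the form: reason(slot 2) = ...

reason(slot 2) = RD_PORT

#0 MEM src=r0 dispatched  <A:1 Mu:2 Ld:1 B:1 rd:3 wr:1>
#1 ALU src=r6,r3 dispatched  <A:0 Mu:2 Ld:1 B:1 rd:1 wr:0>
#2 MUL src=r6,r5 held:RD_PORT  <A:0 Mu:2 Ld:1 B:1 rd:1 wr:0>
#3 ALU src=r2,r7 held:FU  <A:0 Mu:2 Ld:1 B:1 rd:1 wr:0>
#4 ALU src=r6,r2 held:FU  <A:0 Mu:2 Ld:1 B:1 rd:1 wr:0>
#5 MUL src=r5,r5 held:WR_PORT  <A:0 Mu:2 Ld:1 B:1 rd:1 wr:0>
#6 ALU src=r7,r2 held:FU  <A:0 Mu:2 Ld:1 B:1 rd:1 wr:0>
#7 ALU src=r5,r0 held:FU  <A:0 Mu:2 Ld:1 B:1 rd:1 wr:0>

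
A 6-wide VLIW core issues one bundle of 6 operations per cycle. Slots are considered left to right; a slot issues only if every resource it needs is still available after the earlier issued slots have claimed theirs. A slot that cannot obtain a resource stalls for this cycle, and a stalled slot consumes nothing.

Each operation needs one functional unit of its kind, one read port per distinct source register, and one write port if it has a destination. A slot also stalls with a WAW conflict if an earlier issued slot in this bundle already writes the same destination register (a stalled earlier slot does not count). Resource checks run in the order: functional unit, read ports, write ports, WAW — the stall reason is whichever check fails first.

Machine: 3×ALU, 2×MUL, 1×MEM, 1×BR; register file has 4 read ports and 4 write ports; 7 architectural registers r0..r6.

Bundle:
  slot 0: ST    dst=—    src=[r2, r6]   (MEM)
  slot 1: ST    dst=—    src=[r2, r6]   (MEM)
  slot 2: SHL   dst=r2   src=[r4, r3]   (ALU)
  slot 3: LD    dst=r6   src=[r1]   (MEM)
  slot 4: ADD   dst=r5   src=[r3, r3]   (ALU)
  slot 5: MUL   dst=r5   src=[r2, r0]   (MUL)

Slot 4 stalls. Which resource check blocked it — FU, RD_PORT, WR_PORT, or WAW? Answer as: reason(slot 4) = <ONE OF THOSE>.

reason(slot 4) = RD_PORT

[0] MEM needs rd=2 wr=0: ok; after: ALU=3 MUL=2 MEM=0 BR=1, R=2, W=4
[1] MEM needs rd=2 wr=0: FU; after: ALU=3 MUL=2 MEM=0 BR=1, R=2, W=4
[2] ALU needs rd=2 wr=1: ok; after: ALU=2 MUL=2 MEM=0 BR=1, R=0, W=3
[3] MEM needs rd=1 wr=1: FU; after: ALU=2 MUL=2 MEM=0 BR=1, R=0, W=3
[4] ALU needs rd=1 wr=1: RD_PORT; after: ALU=2 MUL=2 MEM=0 BR=1, R=0, W=3
[5] MUL needs rd=2 wr=1: RD_PORT; after: ALU=2 MUL=2 MEM=0 BR=1, R=0, W=3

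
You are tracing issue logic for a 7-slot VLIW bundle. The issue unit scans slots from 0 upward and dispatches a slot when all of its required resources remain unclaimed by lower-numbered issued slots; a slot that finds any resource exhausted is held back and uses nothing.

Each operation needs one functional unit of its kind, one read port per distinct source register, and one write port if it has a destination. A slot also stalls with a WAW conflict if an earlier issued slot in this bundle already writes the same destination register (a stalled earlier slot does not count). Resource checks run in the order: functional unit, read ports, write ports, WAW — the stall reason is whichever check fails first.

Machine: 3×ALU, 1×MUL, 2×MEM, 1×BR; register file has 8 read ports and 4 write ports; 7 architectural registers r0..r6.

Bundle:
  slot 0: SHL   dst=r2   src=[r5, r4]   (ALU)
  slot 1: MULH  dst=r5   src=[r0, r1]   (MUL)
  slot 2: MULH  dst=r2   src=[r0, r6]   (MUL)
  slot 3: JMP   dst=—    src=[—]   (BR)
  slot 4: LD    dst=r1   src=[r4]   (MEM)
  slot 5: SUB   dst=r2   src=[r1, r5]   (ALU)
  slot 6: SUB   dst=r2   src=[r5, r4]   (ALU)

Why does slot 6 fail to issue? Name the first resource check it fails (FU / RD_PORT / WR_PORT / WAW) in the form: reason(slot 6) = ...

(0) want 1×ALU +2rd +1wr — yes → AL2|MU1|ME2|BR1|rd6|wr3
(1) want 1×MUL +2rd +1wr — yes → AL2|MU0|ME2|BR1|rd4|wr2
(2) want 1×MUL +2rd +1wr — FU → AL2|MU0|ME2|BR1|rd4|wr2
(3) want 1×BR +0rd +0wr — yes → AL2|MU0|ME2|BR0|rd4|wr2
(4) want 1×MEM +1rd +1wr — yes → AL2|MU0|ME1|BR0|rd3|wr1
(5) want 1×ALU +2rd +1wr — WAW → AL2|MU0|ME1|BR0|rd3|wr1
(6) want 1×ALU +2rd +1wr — WAW → AL2|MU0|ME1|BR0|rd3|wr1

reason(slot 6) = WAW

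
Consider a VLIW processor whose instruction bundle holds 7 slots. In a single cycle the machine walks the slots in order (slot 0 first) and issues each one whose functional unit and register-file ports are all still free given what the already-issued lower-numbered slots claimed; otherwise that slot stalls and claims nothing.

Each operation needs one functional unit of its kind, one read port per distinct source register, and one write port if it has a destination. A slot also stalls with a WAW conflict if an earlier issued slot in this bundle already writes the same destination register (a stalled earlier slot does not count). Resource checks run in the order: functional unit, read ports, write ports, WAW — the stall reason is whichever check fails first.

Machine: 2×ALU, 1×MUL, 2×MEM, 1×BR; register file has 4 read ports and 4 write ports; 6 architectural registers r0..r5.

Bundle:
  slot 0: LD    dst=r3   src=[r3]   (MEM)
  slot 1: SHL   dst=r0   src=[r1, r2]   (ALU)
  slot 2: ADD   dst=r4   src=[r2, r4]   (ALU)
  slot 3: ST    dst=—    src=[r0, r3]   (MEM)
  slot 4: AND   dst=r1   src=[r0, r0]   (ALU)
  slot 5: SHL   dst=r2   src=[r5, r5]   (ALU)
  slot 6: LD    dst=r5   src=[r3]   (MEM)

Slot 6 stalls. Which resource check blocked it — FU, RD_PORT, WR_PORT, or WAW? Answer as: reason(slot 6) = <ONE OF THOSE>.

[0] MEM needs rd=1 wr=1: ok; after: ALU=2 MUL=1 MEM=1 BR=1, R=3, W=3
[1] ALU needs rd=2 wr=1: ok; after: ALU=1 MUL=1 MEM=1 BR=1, R=1, W=2
[2] ALU needs rd=2 wr=1: RD_PORT; after: ALU=1 MUL=1 MEM=1 BR=1, R=1, W=2
[3] MEM needs rd=2 wr=0: RD_PORT; after: ALU=1 MUL=1 MEM=1 BR=1, R=1, W=2
[4] ALU needs rd=1 wr=1: ok; after: ALU=0 MUL=1 MEM=1 BR=1, R=0, W=1
[5] ALU needs rd=1 wr=1: FU; after: ALU=0 MUL=1 MEM=1 BR=1, R=0, W=1
[6] MEM needs rd=1 wr=1: RD_PORT; after: ALU=0 MUL=1 MEM=1 BR=1, R=0, W=1

reason(slot 6) = RD_PORT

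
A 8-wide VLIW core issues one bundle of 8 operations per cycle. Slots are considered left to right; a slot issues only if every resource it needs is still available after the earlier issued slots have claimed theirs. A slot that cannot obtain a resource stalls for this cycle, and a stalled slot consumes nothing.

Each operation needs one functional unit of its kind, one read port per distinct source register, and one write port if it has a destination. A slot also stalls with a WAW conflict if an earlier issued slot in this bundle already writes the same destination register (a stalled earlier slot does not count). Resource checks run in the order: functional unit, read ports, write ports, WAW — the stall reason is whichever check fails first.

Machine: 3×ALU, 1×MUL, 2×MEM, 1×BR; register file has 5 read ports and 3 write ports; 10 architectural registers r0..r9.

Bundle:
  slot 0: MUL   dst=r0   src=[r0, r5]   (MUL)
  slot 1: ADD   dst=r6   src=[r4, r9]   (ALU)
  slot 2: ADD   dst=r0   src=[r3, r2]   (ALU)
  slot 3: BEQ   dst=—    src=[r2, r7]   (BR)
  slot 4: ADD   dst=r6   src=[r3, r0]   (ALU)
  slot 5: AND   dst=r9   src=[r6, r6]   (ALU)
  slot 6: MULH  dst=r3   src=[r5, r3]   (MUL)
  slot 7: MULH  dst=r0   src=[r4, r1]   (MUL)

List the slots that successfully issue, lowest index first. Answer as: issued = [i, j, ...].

[0] MUL needs rd=2 wr=1: ok; after: ALU=3 MUL=0 MEM=2 BR=1, R=3, W=2
[1] ALU needs rd=2 wr=1: ok; after: ALU=2 MUL=0 MEM=2 BR=1, R=1, W=1
[2] ALU needs rd=2 wr=1: RD_PORT; after: ALU=2 MUL=0 MEM=2 BR=1, R=1, W=1
[3] BR needs rd=2 wr=0: RD_PORT; after: ALU=2 MUL=0 MEM=2 BR=1, R=1, W=1
[4] ALU needs rd=2 wr=1: RD_PORT; after: ALU=2 MUL=0 MEM=2 BR=1, R=1, W=1
[5] ALU needs rd=1 wr=1: ok; after: ALU=1 MUL=0 MEM=2 BR=1, R=0, W=0
[6] MUL needs rd=2 wr=1: FU; after: ALU=1 MUL=0 MEM=2 BR=1, R=0, W=0
[7] MUL needs rd=2 wr=1: FU; after: ALU=1 MUL=0 MEM=2 BR=1, R=0, W=0

issued = [0, 1, 5]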